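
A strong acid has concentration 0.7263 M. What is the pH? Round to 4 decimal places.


A strong acid dissociates completely, so [H+] equals the given concentration.
pH = -log10([H+]) = -log10(0.7263)
pH = 0.13888396, rounded to 4 dp:

0.1389


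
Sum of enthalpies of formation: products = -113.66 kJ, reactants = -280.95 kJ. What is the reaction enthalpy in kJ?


dH_rxn = sum(dH_f products) - sum(dH_f reactants)
dH_rxn = -113.66 - (-280.95)
dH_rxn = 167.29 kJ:

167.29 kJ


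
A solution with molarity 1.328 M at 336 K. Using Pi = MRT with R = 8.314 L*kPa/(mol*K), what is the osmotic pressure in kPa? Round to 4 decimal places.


Osmotic pressure (van't Hoff): Pi = M*R*T.
RT = 8.314 * 336 = 2793.504
Pi = 1.328 * 2793.504
Pi = 3709.773312 kPa, rounded to 4 dp:

3709.7733 kPa


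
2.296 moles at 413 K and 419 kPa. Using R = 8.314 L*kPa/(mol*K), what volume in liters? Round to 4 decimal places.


PV = nRT, solve for V = nRT / P.
nRT = 2.296 * 8.314 * 413 = 7883.7339
V = 7883.7339 / 419
V = 18.81559403 L, rounded to 4 dp:

18.8156 L


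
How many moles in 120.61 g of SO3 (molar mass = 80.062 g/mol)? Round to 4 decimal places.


n = mass / M
n = 120.61 / 80.062
n = 1.5064575 mol, rounded to 4 dp:

1.5065 mol


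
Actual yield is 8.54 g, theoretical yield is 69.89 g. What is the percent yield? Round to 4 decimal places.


% yield = 100 * actual / theoretical
% yield = 100 * 8.54 / 69.89
% yield = 12.2192016 %, rounded to 4 dp:

12.2192 %


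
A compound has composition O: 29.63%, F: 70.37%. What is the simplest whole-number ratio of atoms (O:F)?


Assume 100 g of compound, divide each mass% by atomic mass to get moles, then normalize by the smallest to get a raw atom ratio.
Moles per 100 g: O: 29.63/15.999 = 1.852, F: 70.37/18.998 = 3.7041
Raw ratio (divide by min = 1.852): O: 1.0, F: 2.0
Multiply by 1 to clear fractions: O: 1.0 ~= 1, F: 2.0 ~= 2
Reduce by GCD to get the simplest whole-number ratio:

1:2


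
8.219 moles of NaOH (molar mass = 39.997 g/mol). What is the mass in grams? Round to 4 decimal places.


mass = n * M
mass = 8.219 * 39.997
mass = 328.735343 g, rounded to 4 dp:

328.7353 g


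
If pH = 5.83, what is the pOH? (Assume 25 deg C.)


At 25 deg C, pH + pOH = 14.
pOH = 14 - pH = 14 - 5.83
pOH = 8.17:

8.17


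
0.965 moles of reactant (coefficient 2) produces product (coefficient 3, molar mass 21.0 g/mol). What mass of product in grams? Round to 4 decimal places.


Use the coefficient ratio to convert reactant moles to product moles, then multiply by the product's molar mass.
moles_P = moles_R * (coeff_P / coeff_R) = 0.965 * (3/2) = 1.4475
mass_P = moles_P * M_P = 1.4475 * 21.0
mass_P = 30.3975 g, rounded to 4 dp:

30.3975 g


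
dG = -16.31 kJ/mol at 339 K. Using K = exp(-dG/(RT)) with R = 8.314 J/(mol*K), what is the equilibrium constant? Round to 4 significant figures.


dG is in kJ/mol; multiply by 1000 to match R in J/(mol*K).
RT = 8.314 * 339 = 2818.446 J/mol
exponent = -dG*1000 / (RT) = -(-16.31*1000) / 2818.446 = 5.78687688
K = exp(5.78687688)
K = 325.99332, rounded to 4 significant figures:

326.0


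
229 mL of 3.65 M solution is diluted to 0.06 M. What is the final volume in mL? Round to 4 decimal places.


Dilution: M1*V1 = M2*V2, solve for V2.
V2 = M1*V1 / M2
V2 = 3.65 * 229 / 0.06
V2 = 835.85 / 0.06
V2 = 13930.83333333 mL, rounded to 4 dp:

13930.8333 mL


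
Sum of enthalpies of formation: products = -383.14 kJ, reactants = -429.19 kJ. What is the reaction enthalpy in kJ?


dH_rxn = sum(dH_f products) - sum(dH_f reactants)
dH_rxn = -383.14 - (-429.19)
dH_rxn = 46.05 kJ:

46.05 kJ


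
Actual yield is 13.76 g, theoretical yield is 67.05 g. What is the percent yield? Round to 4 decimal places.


% yield = 100 * actual / theoretical
% yield = 100 * 13.76 / 67.05
% yield = 20.52199851 %, rounded to 4 dp:

20.5220 %


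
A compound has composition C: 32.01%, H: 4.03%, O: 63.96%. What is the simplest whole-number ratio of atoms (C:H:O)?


Assume 100 g of compound, divide each mass% by atomic mass to get moles, then normalize by the smallest to get a raw atom ratio.
Moles per 100 g: C: 32.01/12.011 = 2.6651, H: 4.03/1.008 = 3.998, O: 63.96/15.999 = 3.9977
Raw ratio (divide by min = 2.6651): C: 1.0, H: 1.5, O: 1.5
Multiply by 2 to clear fractions: C: 2.0 ~= 2, H: 3.0 ~= 3, O: 3.0 ~= 3
Reduce by GCD to get the simplest whole-number ratio:

2:3:3


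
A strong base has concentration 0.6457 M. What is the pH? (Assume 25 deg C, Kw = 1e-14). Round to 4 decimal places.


A strong base dissociates completely, so [OH-] equals the given concentration.
pOH = -log10([OH-]) = -log10(0.6457) = 0.189969
pH = 14 - pOH = 14 - 0.189969
pH = 13.810031, rounded to 4 dp:

13.8100


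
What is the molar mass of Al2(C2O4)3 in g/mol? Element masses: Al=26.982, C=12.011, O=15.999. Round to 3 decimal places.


M = sum(count * atomic_mass) over atoms.
M = 2*26.982 + 6*12.011 + 12*15.999
M = 53.964 + 72.066 + 191.988
M = 318.018 g/mol, rounded to 3 dp:

318.018 g/mol


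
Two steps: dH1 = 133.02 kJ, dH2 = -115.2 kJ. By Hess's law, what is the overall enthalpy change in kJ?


Hess's law: enthalpy is a state function, so add the step enthalpies.
dH_total = dH1 + dH2 = 133.02 + (-115.2)
dH_total = 17.82 kJ:

17.82 kJ


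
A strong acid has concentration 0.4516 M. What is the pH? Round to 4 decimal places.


A strong acid dissociates completely, so [H+] equals the given concentration.
pH = -log10([H+]) = -log10(0.4516)
pH = 0.34524607, rounded to 4 dp:

0.3452


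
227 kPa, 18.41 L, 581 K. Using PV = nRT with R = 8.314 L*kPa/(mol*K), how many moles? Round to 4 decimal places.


PV = nRT, solve for n = PV / (RT).
PV = 227 * 18.41 = 4179.07
RT = 8.314 * 581 = 4830.434
n = 4179.07 / 4830.434
n = 0.86515415 mol, rounded to 4 dp:

0.8652 mol


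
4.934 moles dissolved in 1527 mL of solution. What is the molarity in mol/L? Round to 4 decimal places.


Convert volume to liters: V_L = V_mL / 1000.
V_L = 1527 / 1000 = 1.527 L
M = n / V_L = 4.934 / 1.527
M = 3.23117223 mol/L, rounded to 4 dp:

3.2312 mol/L


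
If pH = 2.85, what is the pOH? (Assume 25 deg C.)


At 25 deg C, pH + pOH = 14.
pOH = 14 - pH = 14 - 2.85
pOH = 11.15:

11.15


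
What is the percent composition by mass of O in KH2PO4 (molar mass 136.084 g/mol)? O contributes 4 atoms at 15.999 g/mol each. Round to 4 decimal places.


pct = 100 * (n_elem * M_elem) / M_total
mass_contribution = 4 * 15.999 = 63.996 g/mol
pct = 100 * 63.996 / 136.084
pct = 47.02683637 %, rounded to 4 dp:

47.0268 %


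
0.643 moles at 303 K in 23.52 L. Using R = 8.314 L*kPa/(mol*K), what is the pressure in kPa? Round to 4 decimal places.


PV = nRT, solve for P = nRT / V.
nRT = 0.643 * 8.314 * 303 = 1619.8083
P = 1619.8083 / 23.52
P = 68.86940051 kPa, rounded to 4 dp:

68.8694 kPa


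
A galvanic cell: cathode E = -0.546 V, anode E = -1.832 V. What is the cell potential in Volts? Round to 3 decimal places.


Standard cell potential: E_cell = E_cathode - E_anode.
E_cell = -0.546 - (-1.832)
E_cell = 1.286 V, rounded to 3 dp:

1.286 V


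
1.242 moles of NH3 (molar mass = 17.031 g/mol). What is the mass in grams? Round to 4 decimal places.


mass = n * M
mass = 1.242 * 17.031
mass = 21.152502 g, rounded to 4 dp:

21.1525 g


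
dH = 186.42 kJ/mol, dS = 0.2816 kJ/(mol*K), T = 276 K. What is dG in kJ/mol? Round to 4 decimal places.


Gibbs: dG = dH - T*dS (consistent units, dS already in kJ/(mol*K)).
T*dS = 276 * 0.2816 = 77.7216
dG = 186.42 - (77.7216)
dG = 108.6984 kJ/mol, rounded to 4 dp:

108.6984 kJ/mol


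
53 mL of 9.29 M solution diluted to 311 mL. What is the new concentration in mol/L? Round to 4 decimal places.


Dilution: M1*V1 = M2*V2, solve for M2.
M2 = M1*V1 / V2
M2 = 9.29 * 53 / 311
M2 = 492.37 / 311
M2 = 1.58318328 mol/L, rounded to 4 dp:

1.5832 mol/L


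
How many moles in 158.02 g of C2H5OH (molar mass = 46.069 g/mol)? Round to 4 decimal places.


n = mass / M
n = 158.02 / 46.069
n = 3.43007228 mol, rounded to 4 dp:

3.4301 mol


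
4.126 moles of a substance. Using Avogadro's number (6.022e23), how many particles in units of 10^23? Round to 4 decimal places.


N = n * NA, then divide by 1e23 for the requested units.
N / 1e23 = n * 6.022
N / 1e23 = 4.126 * 6.022
N / 1e23 = 24.846772, rounded to 4 dp:

24.8468


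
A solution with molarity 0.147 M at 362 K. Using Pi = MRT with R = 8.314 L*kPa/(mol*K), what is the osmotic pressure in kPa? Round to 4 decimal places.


Osmotic pressure (van't Hoff): Pi = M*R*T.
RT = 8.314 * 362 = 3009.668
Pi = 0.147 * 3009.668
Pi = 442.421196 kPa, rounded to 4 dp:

442.4212 kPa


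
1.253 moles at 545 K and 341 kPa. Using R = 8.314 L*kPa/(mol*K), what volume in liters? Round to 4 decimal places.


PV = nRT, solve for V = nRT / P.
nRT = 1.253 * 8.314 * 545 = 5677.5059
V = 5677.5059 / 341
V = 16.64957742 L, rounded to 4 dp:

16.6496 L


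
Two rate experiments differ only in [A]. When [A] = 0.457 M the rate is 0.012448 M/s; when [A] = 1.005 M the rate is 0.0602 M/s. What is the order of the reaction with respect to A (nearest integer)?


Rate is proportional to [A]^n, so rate2/rate1 = ([A]2/[A]1)^n. Take logs to solve for n.
rate2/rate1 = 0.0602 / 0.012448 = 4.8361
[A]2/[A]1 = 1.005 / 0.457 = 2.1991
n = ln(4.8361) / ln(2.1991) = 2.0
Nearest integer order:

2


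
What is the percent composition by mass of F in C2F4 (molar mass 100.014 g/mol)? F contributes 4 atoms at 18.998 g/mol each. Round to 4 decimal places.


pct = 100 * (n_elem * M_elem) / M_total
mass_contribution = 4 * 18.998 = 75.992 g/mol
pct = 100 * 75.992 / 100.014
pct = 75.98136261 %, rounded to 4 dp:

75.9814 %


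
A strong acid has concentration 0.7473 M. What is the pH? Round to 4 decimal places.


A strong acid dissociates completely, so [H+] equals the given concentration.
pH = -log10([H+]) = -log10(0.7473)
pH = 0.12650502, rounded to 4 dp:

0.1265


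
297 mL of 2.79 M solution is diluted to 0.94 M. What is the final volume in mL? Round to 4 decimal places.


Dilution: M1*V1 = M2*V2, solve for V2.
V2 = M1*V1 / M2
V2 = 2.79 * 297 / 0.94
V2 = 828.63 / 0.94
V2 = 881.5212766 mL, rounded to 4 dp:

881.5213 mL


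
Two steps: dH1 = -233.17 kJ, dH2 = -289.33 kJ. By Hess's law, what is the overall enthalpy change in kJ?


Hess's law: enthalpy is a state function, so add the step enthalpies.
dH_total = dH1 + dH2 = -233.17 + (-289.33)
dH_total = -522.5 kJ:

-522.50 kJ


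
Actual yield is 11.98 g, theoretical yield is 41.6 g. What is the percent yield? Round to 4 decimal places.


% yield = 100 * actual / theoretical
% yield = 100 * 11.98 / 41.6
% yield = 28.79807692 %, rounded to 4 dp:

28.7981 %


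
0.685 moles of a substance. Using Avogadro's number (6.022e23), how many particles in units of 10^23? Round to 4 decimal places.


N = n * NA, then divide by 1e23 for the requested units.
N / 1e23 = n * 6.022
N / 1e23 = 0.685 * 6.022
N / 1e23 = 4.12507, rounded to 4 dp:

4.1251


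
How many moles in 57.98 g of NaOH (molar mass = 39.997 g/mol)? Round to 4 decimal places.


n = mass / M
n = 57.98 / 39.997
n = 1.44960872 mol, rounded to 4 dp:

1.4496 mol


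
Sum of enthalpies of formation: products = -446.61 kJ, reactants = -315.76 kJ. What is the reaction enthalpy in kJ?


dH_rxn = sum(dH_f products) - sum(dH_f reactants)
dH_rxn = -446.61 - (-315.76)
dH_rxn = -130.85 kJ:

-130.85 kJ


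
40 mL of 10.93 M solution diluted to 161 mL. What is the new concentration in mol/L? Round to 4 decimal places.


Dilution: M1*V1 = M2*V2, solve for M2.
M2 = M1*V1 / V2
M2 = 10.93 * 40 / 161
M2 = 437.2 / 161
M2 = 2.71552795 mol/L, rounded to 4 dp:

2.7155 mol/L


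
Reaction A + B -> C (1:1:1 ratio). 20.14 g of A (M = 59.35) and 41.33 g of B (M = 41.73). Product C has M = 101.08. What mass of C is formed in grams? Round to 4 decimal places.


Find moles of each reactant; the smaller value is the limiting reagent in a 1:1:1 reaction, so moles_C equals moles of the limiter.
n_A = mass_A / M_A = 20.14 / 59.35 = 0.339343 mol
n_B = mass_B / M_B = 41.33 / 41.73 = 0.990415 mol
Limiting reagent: A (smaller), n_limiting = 0.339343 mol
mass_C = n_limiting * M_C = 0.339343 * 101.08
mass_C = 34.30079044 g, rounded to 4 dp:

34.3008 g


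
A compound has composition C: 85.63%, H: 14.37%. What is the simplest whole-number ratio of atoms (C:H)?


Assume 100 g of compound, divide each mass% by atomic mass to get moles, then normalize by the smallest to get a raw atom ratio.
Moles per 100 g: C: 85.63/12.011 = 7.1293, H: 14.37/1.008 = 14.256
Raw ratio (divide by min = 7.1293): C: 1.0, H: 2.0
Multiply by 1 to clear fractions: C: 1.0 ~= 1, H: 2.0 ~= 2
Reduce by GCD to get the simplest whole-number ratio:

1:2


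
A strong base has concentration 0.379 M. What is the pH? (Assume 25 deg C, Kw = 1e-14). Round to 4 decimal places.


A strong base dissociates completely, so [OH-] equals the given concentration.
pOH = -log10([OH-]) = -log10(0.379) = 0.421361
pH = 14 - pOH = 14 - 0.421361
pH = 13.578639, rounded to 4 dp:

13.5786


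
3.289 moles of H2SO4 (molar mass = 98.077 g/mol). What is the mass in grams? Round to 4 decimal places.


mass = n * M
mass = 3.289 * 98.077
mass = 322.575253 g, rounded to 4 dp:

322.5753 g


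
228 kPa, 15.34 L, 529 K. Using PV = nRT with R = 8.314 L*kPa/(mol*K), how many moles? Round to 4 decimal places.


PV = nRT, solve for n = PV / (RT).
PV = 228 * 15.34 = 3497.52
RT = 8.314 * 529 = 4398.106
n = 3497.52 / 4398.106
n = 0.79523322 mol, rounded to 4 dp:

0.7952 mol


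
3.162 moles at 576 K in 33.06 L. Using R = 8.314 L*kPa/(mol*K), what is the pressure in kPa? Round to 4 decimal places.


PV = nRT, solve for P = nRT / V.
nRT = 3.162 * 8.314 * 576 = 15142.388
P = 15142.388 / 33.06
P = 458.02746521 kPa, rounded to 4 dp:

458.0275 kPa


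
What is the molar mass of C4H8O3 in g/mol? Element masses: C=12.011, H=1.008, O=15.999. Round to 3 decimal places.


M = sum(count * atomic_mass) over atoms.
M = 4*12.011 + 8*1.008 + 3*15.999
M = 48.044 + 8.064 + 47.997
M = 104.105 g/mol, rounded to 3 dp:

104.105 g/mol


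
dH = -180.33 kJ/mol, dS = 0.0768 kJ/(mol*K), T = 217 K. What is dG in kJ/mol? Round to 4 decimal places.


Gibbs: dG = dH - T*dS (consistent units, dS already in kJ/(mol*K)).
T*dS = 217 * 0.0768 = 16.6656
dG = -180.33 - (16.6656)
dG = -196.9956 kJ/mol, rounded to 4 dp:

-196.9956 kJ/mol


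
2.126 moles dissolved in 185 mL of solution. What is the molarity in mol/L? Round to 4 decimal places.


Convert volume to liters: V_L = V_mL / 1000.
V_L = 185 / 1000 = 0.185 L
M = n / V_L = 2.126 / 0.185
M = 11.49189189 mol/L, rounded to 4 dp:

11.4919 mol/L


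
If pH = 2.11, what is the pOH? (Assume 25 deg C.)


At 25 deg C, pH + pOH = 14.
pOH = 14 - pH = 14 - 2.11
pOH = 11.89:

11.89


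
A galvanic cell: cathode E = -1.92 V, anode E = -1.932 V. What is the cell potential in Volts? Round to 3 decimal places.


Standard cell potential: E_cell = E_cathode - E_anode.
E_cell = -1.92 - (-1.932)
E_cell = 0.012 V, rounded to 3 dp:

0.012 V


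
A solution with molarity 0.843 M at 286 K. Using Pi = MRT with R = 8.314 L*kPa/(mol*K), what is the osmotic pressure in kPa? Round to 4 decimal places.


Osmotic pressure (van't Hoff): Pi = M*R*T.
RT = 8.314 * 286 = 2377.804
Pi = 0.843 * 2377.804
Pi = 2004.488772 kPa, rounded to 4 dp:

2004.4888 kPa


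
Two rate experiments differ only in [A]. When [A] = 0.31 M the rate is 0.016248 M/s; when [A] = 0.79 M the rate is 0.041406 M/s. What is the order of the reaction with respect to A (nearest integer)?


Rate is proportional to [A]^n, so rate2/rate1 = ([A]2/[A]1)^n. Take logs to solve for n.
rate2/rate1 = 0.041406 / 0.016248 = 2.5484
[A]2/[A]1 = 0.79 / 0.31 = 2.5484
n = ln(2.5484) / ln(2.5484) = 1.0
Nearest integer order:

1


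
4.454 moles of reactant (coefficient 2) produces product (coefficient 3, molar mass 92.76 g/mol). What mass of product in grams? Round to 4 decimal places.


Use the coefficient ratio to convert reactant moles to product moles, then multiply by the product's molar mass.
moles_P = moles_R * (coeff_P / coeff_R) = 4.454 * (3/2) = 6.681
mass_P = moles_P * M_P = 6.681 * 92.76
mass_P = 619.72956 g, rounded to 4 dp:

619.7296 g


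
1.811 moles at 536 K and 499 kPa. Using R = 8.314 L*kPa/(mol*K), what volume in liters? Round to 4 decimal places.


PV = nRT, solve for V = nRT / P.
nRT = 1.811 * 8.314 * 536 = 8070.3665
V = 8070.3665 / 499
V = 16.17307916 L, rounded to 4 dp:

16.1731 L


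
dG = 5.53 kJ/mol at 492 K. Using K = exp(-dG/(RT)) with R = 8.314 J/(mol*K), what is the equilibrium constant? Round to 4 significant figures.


dG is in kJ/mol; multiply by 1000 to match R in J/(mol*K).
RT = 8.314 * 492 = 4090.488 J/mol
exponent = -dG*1000 / (RT) = -(5.53*1000) / 4090.488 = -1.35191694
K = exp(-1.35191694)
K = 0.25874379, rounded to 4 significant figures:

0.2587


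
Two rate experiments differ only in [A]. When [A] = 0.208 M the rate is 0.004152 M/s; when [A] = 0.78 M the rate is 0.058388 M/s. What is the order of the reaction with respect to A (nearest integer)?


Rate is proportional to [A]^n, so rate2/rate1 = ([A]2/[A]1)^n. Take logs to solve for n.
rate2/rate1 = 0.058388 / 0.004152 = 14.0626
[A]2/[A]1 = 0.78 / 0.208 = 3.75
n = ln(14.0626) / ln(3.75) = 2.0
Nearest integer order:

2


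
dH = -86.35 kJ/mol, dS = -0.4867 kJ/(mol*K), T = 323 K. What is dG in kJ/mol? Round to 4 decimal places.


Gibbs: dG = dH - T*dS (consistent units, dS already in kJ/(mol*K)).
T*dS = 323 * -0.4867 = -157.2041
dG = -86.35 - (-157.2041)
dG = 70.8541 kJ/mol, rounded to 4 dp:

70.8541 kJ/mol


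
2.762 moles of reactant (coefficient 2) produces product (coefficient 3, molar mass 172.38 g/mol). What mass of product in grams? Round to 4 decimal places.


Use the coefficient ratio to convert reactant moles to product moles, then multiply by the product's molar mass.
moles_P = moles_R * (coeff_P / coeff_R) = 2.762 * (3/2) = 4.143
mass_P = moles_P * M_P = 4.143 * 172.38
mass_P = 714.17034 g, rounded to 4 dp:

714.1703 g


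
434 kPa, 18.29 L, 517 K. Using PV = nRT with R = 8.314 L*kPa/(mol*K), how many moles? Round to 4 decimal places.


PV = nRT, solve for n = PV / (RT).
PV = 434 * 18.29 = 7937.86
RT = 8.314 * 517 = 4298.338
n = 7937.86 / 4298.338
n = 1.84672774 mol, rounded to 4 dp:

1.8467 mol


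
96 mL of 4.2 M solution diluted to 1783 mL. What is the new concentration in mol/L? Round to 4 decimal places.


Dilution: M1*V1 = M2*V2, solve for M2.
M2 = M1*V1 / V2
M2 = 4.2 * 96 / 1783
M2 = 403.2 / 1783
M2 = 0.22613573 mol/L, rounded to 4 dp:

0.2261 mol/L


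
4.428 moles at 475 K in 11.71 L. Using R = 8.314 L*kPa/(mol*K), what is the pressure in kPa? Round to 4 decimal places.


PV = nRT, solve for P = nRT / V.
nRT = 4.428 * 8.314 * 475 = 17486.8362
P = 17486.8362 / 11.71
P = 1493.32503843 kPa, rounded to 4 dp:

1493.3250 kPa


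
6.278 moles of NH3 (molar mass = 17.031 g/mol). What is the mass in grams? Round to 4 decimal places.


mass = n * M
mass = 6.278 * 17.031
mass = 106.920618 g, rounded to 4 dp:

106.9206 g


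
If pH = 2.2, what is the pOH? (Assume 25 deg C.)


At 25 deg C, pH + pOH = 14.
pOH = 14 - pH = 14 - 2.2
pOH = 11.8:

11.80


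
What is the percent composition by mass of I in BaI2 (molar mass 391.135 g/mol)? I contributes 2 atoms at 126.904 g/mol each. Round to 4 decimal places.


pct = 100 * (n_elem * M_elem) / M_total
mass_contribution = 2 * 126.904 = 253.808 g/mol
pct = 100 * 253.808 / 391.135
pct = 64.89012745 %, rounded to 4 dp:

64.8901 %


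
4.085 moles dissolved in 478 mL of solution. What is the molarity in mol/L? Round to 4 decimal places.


Convert volume to liters: V_L = V_mL / 1000.
V_L = 478 / 1000 = 0.478 L
M = n / V_L = 4.085 / 0.478
M = 8.5460251 mol/L, rounded to 4 dp:

8.5460 mol/L


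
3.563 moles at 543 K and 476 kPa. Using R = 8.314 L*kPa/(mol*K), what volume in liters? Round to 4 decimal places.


PV = nRT, solve for V = nRT / P.
nRT = 3.563 * 8.314 * 543 = 16085.1706
V = 16085.1706 / 476
V = 33.79237521 L, rounded to 4 dp:

33.7924 L


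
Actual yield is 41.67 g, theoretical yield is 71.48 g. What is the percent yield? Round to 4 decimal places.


% yield = 100 * actual / theoretical
% yield = 100 * 41.67 / 71.48
% yield = 58.29602686 %, rounded to 4 dp:

58.2960 %


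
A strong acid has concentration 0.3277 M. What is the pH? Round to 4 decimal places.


A strong acid dissociates completely, so [H+] equals the given concentration.
pH = -log10([H+]) = -log10(0.3277)
pH = 0.48452356, rounded to 4 dp:

0.4845


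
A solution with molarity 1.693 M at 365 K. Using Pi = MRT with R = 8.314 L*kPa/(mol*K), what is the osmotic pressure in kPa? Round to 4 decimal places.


Osmotic pressure (van't Hoff): Pi = M*R*T.
RT = 8.314 * 365 = 3034.61
Pi = 1.693 * 3034.61
Pi = 5137.59473 kPa, rounded to 4 dp:

5137.5947 kPa


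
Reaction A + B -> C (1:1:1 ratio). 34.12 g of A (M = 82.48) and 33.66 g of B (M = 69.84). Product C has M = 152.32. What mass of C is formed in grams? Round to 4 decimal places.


Find moles of each reactant; the smaller value is the limiting reagent in a 1:1:1 reaction, so moles_C equals moles of the limiter.
n_A = mass_A / M_A = 34.12 / 82.48 = 0.413676 mol
n_B = mass_B / M_B = 33.66 / 69.84 = 0.481959 mol
Limiting reagent: A (smaller), n_limiting = 0.413676 mol
mass_C = n_limiting * M_C = 0.413676 * 152.32
mass_C = 63.01112832 g, rounded to 4 dp:

63.0111 g


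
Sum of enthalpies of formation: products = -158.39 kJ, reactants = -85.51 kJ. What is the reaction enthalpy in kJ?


dH_rxn = sum(dH_f products) - sum(dH_f reactants)
dH_rxn = -158.39 - (-85.51)
dH_rxn = -72.88 kJ:

-72.88 kJ


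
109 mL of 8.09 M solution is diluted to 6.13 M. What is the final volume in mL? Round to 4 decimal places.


Dilution: M1*V1 = M2*V2, solve for V2.
V2 = M1*V1 / M2
V2 = 8.09 * 109 / 6.13
V2 = 881.81 / 6.13
V2 = 143.85154976 mL, rounded to 4 dp:

143.8515 mL


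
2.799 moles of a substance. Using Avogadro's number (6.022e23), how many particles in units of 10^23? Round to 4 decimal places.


N = n * NA, then divide by 1e23 for the requested units.
N / 1e23 = n * 6.022
N / 1e23 = 2.799 * 6.022
N / 1e23 = 16.855578, rounded to 4 dp:

16.8556


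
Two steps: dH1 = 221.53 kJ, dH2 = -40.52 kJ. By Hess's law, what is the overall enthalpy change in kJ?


Hess's law: enthalpy is a state function, so add the step enthalpies.
dH_total = dH1 + dH2 = 221.53 + (-40.52)
dH_total = 181.01 kJ:

181.01 kJ


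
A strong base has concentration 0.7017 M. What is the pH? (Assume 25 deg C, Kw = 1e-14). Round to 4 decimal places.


A strong base dissociates completely, so [OH-] equals the given concentration.
pOH = -log10([OH-]) = -log10(0.7017) = 0.153849
pH = 14 - pOH = 14 - 0.153849
pH = 13.846151, rounded to 4 dp:

13.8462


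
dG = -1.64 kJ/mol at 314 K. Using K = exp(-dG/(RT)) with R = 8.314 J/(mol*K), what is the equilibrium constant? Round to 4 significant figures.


dG is in kJ/mol; multiply by 1000 to match R in J/(mol*K).
RT = 8.314 * 314 = 2610.596 J/mol
exponent = -dG*1000 / (RT) = -(-1.64*1000) / 2610.596 = 0.62820904
K = exp(0.62820904)
K = 1.8742509, rounded to 4 significant figures:

1.874


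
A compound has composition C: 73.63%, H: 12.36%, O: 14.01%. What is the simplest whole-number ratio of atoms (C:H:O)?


Assume 100 g of compound, divide each mass% by atomic mass to get moles, then normalize by the smallest to get a raw atom ratio.
Moles per 100 g: C: 73.63/12.011 = 6.1302, H: 12.36/1.008 = 12.2619, O: 14.01/15.999 = 0.8757
Raw ratio (divide by min = 0.8757): C: 7.001, H: 14.003, O: 1.0
Multiply by 1 to clear fractions: C: 7.001 ~= 7, H: 14.003 ~= 14, O: 1.0 ~= 1
Reduce by GCD to get the simplest whole-number ratio:

7:14:1


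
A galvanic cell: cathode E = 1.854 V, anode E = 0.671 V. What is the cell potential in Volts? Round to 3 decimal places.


Standard cell potential: E_cell = E_cathode - E_anode.
E_cell = 1.854 - (0.671)
E_cell = 1.183 V, rounded to 3 dp:

1.183 V


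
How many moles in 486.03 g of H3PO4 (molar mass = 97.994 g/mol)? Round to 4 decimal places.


n = mass / M
n = 486.03 / 97.994
n = 4.95979346 mol, rounded to 4 dp:

4.9598 mol


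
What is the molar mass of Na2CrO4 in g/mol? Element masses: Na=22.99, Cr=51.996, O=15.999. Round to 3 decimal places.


M = sum(count * atomic_mass) over atoms.
M = 2*22.99 + 1*51.996 + 4*15.999
M = 45.98 + 51.996 + 63.996
M = 161.972 g/mol, rounded to 3 dp:

161.972 g/mol


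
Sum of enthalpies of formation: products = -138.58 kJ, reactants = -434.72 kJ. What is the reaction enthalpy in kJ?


dH_rxn = sum(dH_f products) - sum(dH_f reactants)
dH_rxn = -138.58 - (-434.72)
dH_rxn = 296.14 kJ:

296.14 kJ


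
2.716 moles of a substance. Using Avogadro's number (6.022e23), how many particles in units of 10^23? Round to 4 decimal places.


N = n * NA, then divide by 1e23 for the requested units.
N / 1e23 = n * 6.022
N / 1e23 = 2.716 * 6.022
N / 1e23 = 16.355752, rounded to 4 dp:

16.3558


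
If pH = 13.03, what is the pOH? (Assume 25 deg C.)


At 25 deg C, pH + pOH = 14.
pOH = 14 - pH = 14 - 13.03
pOH = 0.97:

0.97


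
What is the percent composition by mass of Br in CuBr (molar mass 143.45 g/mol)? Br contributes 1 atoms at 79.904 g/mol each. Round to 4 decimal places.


pct = 100 * (n_elem * M_elem) / M_total
mass_contribution = 1 * 79.904 = 79.904 g/mol
pct = 100 * 79.904 / 143.45
pct = 55.7016382 %, rounded to 4 dp:

55.7016 %


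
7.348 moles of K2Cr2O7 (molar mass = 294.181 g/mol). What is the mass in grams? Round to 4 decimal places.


mass = n * M
mass = 7.348 * 294.181
mass = 2161.641988 g, rounded to 4 dp:

2161.6420 g


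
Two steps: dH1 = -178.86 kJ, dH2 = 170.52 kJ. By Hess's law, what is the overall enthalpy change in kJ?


Hess's law: enthalpy is a state function, so add the step enthalpies.
dH_total = dH1 + dH2 = -178.86 + (170.52)
dH_total = -8.34 kJ:

-8.34 kJ


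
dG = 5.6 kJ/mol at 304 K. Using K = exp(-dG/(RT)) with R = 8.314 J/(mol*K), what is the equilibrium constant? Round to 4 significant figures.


dG is in kJ/mol; multiply by 1000 to match R in J/(mol*K).
RT = 8.314 * 304 = 2527.456 J/mol
exponent = -dG*1000 / (RT) = -(5.6*1000) / 2527.456 = -2.21566666
K = exp(-2.21566666)
K = 0.10908077, rounded to 4 significant figures:

0.1091


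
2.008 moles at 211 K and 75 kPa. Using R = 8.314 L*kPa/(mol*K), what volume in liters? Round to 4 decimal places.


PV = nRT, solve for V = nRT / P.
nRT = 2.008 * 8.314 * 211 = 3522.542
V = 3522.542 / 75
V = 46.96722667 L, rounded to 4 dp:

46.9672 L


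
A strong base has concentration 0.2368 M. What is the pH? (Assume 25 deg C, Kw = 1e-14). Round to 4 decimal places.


A strong base dissociates completely, so [OH-] equals the given concentration.
pOH = -log10([OH-]) = -log10(0.2368) = 0.625618
pH = 14 - pOH = 14 - 0.625618
pH = 13.374382, rounded to 4 dp:

13.3744


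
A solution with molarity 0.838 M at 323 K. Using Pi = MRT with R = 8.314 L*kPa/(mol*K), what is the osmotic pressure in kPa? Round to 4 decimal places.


Osmotic pressure (van't Hoff): Pi = M*R*T.
RT = 8.314 * 323 = 2685.422
Pi = 0.838 * 2685.422
Pi = 2250.383636 kPa, rounded to 4 dp:

2250.3836 kPa


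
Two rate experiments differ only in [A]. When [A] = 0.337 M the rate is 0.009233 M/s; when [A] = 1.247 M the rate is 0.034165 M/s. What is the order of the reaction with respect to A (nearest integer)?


Rate is proportional to [A]^n, so rate2/rate1 = ([A]2/[A]1)^n. Take logs to solve for n.
rate2/rate1 = 0.034165 / 0.009233 = 3.7003
[A]2/[A]1 = 1.247 / 0.337 = 3.7003
n = ln(3.7003) / ln(3.7003) = 1.0
Nearest integer order:

1


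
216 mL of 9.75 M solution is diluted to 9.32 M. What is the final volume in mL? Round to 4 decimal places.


Dilution: M1*V1 = M2*V2, solve for V2.
V2 = M1*V1 / M2
V2 = 9.75 * 216 / 9.32
V2 = 2106.0 / 9.32
V2 = 225.96566524 mL, rounded to 4 dp:

225.9657 mL


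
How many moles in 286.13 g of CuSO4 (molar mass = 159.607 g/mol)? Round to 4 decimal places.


n = mass / M
n = 286.13 / 159.607
n = 1.79271586 mol, rounded to 4 dp:

1.7927 mol


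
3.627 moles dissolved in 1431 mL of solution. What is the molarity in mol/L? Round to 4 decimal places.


Convert volume to liters: V_L = V_mL / 1000.
V_L = 1431 / 1000 = 1.431 L
M = n / V_L = 3.627 / 1.431
M = 2.53459119 mol/L, rounded to 4 dp:

2.5346 mol/L


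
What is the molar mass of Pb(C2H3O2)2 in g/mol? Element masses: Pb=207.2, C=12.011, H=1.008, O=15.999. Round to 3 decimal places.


M = sum(count * atomic_mass) over atoms.
M = 1*207.2 + 4*12.011 + 6*1.008 + 4*15.999
M = 207.2 + 48.044 + 6.048 + 63.996
M = 325.288 g/mol, rounded to 3 dp:

325.288 g/mol


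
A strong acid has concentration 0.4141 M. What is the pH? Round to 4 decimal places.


A strong acid dissociates completely, so [H+] equals the given concentration.
pH = -log10([H+]) = -log10(0.4141)
pH = 0.38289477, rounded to 4 dp:

0.3829


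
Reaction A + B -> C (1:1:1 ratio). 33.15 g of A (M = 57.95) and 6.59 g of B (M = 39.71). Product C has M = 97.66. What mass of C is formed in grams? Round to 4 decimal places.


Find moles of each reactant; the smaller value is the limiting reagent in a 1:1:1 reaction, so moles_C equals moles of the limiter.
n_A = mass_A / M_A = 33.15 / 57.95 = 0.572045 mol
n_B = mass_B / M_B = 6.59 / 39.71 = 0.165953 mol
Limiting reagent: B (smaller), n_limiting = 0.165953 mol
mass_C = n_limiting * M_C = 0.165953 * 97.66
mass_C = 16.20696998 g, rounded to 4 dp:

16.2070 g


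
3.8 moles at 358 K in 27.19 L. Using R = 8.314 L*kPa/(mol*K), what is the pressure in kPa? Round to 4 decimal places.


PV = nRT, solve for P = nRT / V.
nRT = 3.8 * 8.314 * 358 = 11310.3656
P = 11310.3656 / 27.19
P = 415.97519676 kPa, rounded to 4 dp:

415.9752 kPa


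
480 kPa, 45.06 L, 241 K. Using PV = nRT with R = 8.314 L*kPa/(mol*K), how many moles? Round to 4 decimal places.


PV = nRT, solve for n = PV / (RT).
PV = 480 * 45.06 = 21628.8
RT = 8.314 * 241 = 2003.674
n = 21628.8 / 2003.674
n = 10.79457037 mol, rounded to 4 dp:

10.7946 mol


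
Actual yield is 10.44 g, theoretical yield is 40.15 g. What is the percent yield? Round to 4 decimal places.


% yield = 100 * actual / theoretical
% yield = 100 * 10.44 / 40.15
% yield = 26.00249066 %, rounded to 4 dp:

26.0025 %


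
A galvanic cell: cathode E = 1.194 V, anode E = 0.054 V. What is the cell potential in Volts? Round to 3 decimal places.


Standard cell potential: E_cell = E_cathode - E_anode.
E_cell = 1.194 - (0.054)
E_cell = 1.14 V, rounded to 3 dp:

1.140 V


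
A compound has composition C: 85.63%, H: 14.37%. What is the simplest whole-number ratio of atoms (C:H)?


Assume 100 g of compound, divide each mass% by atomic mass to get moles, then normalize by the smallest to get a raw atom ratio.
Moles per 100 g: C: 85.63/12.011 = 7.1293, H: 14.37/1.008 = 14.256
Raw ratio (divide by min = 7.1293): C: 1.0, H: 2.0
Multiply by 1 to clear fractions: C: 1.0 ~= 1, H: 2.0 ~= 2
Reduce by GCD to get the simplest whole-number ratio:

1:2


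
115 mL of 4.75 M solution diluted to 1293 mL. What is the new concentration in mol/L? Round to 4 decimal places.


Dilution: M1*V1 = M2*V2, solve for M2.
M2 = M1*V1 / V2
M2 = 4.75 * 115 / 1293
M2 = 546.25 / 1293
M2 = 0.42246713 mol/L, rounded to 4 dp:

0.4225 mol/L


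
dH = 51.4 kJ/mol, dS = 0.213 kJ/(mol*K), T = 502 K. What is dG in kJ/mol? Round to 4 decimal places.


Gibbs: dG = dH - T*dS (consistent units, dS already in kJ/(mol*K)).
T*dS = 502 * 0.213 = 106.926
dG = 51.4 - (106.926)
dG = -55.526 kJ/mol, rounded to 4 dp:

-55.5260 kJ/mol


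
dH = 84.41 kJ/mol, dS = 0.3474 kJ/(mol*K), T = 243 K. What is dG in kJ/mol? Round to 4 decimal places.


Gibbs: dG = dH - T*dS (consistent units, dS already in kJ/(mol*K)).
T*dS = 243 * 0.3474 = 84.4182
dG = 84.41 - (84.4182)
dG = -0.0082 kJ/mol, rounded to 4 dp:

-0.0082 kJ/mol


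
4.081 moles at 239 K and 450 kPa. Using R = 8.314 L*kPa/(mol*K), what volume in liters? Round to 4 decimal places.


PV = nRT, solve for V = nRT / P.
nRT = 4.081 * 8.314 * 239 = 8109.1347
V = 8109.1347 / 450
V = 18.02029933 L, rounded to 4 dp:

18.0203 L


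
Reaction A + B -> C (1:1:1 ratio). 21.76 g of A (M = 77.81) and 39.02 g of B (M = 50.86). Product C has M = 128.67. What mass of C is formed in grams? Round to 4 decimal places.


Find moles of each reactant; the smaller value is the limiting reagent in a 1:1:1 reaction, so moles_C equals moles of the limiter.
n_A = mass_A / M_A = 21.76 / 77.81 = 0.279656 mol
n_B = mass_B / M_B = 39.02 / 50.86 = 0.767204 mol
Limiting reagent: A (smaller), n_limiting = 0.279656 mol
mass_C = n_limiting * M_C = 0.279656 * 128.67
mass_C = 35.98333752 g, rounded to 4 dp:

35.9833 g


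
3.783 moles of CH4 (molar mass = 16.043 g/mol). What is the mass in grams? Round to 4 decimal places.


mass = n * M
mass = 3.783 * 16.043
mass = 60.690669 g, rounded to 4 dp:

60.6907 g


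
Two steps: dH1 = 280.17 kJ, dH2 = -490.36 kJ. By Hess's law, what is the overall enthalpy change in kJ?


Hess's law: enthalpy is a state function, so add the step enthalpies.
dH_total = dH1 + dH2 = 280.17 + (-490.36)
dH_total = -210.19 kJ:

-210.19 kJ


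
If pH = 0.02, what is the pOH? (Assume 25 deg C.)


At 25 deg C, pH + pOH = 14.
pOH = 14 - pH = 14 - 0.02
pOH = 13.98:

13.98


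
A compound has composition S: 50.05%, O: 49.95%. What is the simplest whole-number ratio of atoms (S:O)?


Assume 100 g of compound, divide each mass% by atomic mass to get moles, then normalize by the smallest to get a raw atom ratio.
Moles per 100 g: S: 50.05/32.065 = 1.5609, O: 49.95/15.999 = 3.1221
Raw ratio (divide by min = 1.5609): S: 1.0, O: 2.0
Multiply by 1 to clear fractions: S: 1.0 ~= 1, O: 2.0 ~= 2
Reduce by GCD to get the simplest whole-number ratio:

1:2


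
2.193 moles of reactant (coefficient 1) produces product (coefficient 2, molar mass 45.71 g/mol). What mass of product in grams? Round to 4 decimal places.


Use the coefficient ratio to convert reactant moles to product moles, then multiply by the product's molar mass.
moles_P = moles_R * (coeff_P / coeff_R) = 2.193 * (2/1) = 4.386
mass_P = moles_P * M_P = 4.386 * 45.71
mass_P = 200.48406 g, rounded to 4 dp:

200.4841 g


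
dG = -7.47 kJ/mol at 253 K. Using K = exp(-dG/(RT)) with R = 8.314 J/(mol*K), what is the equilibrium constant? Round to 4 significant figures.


dG is in kJ/mol; multiply by 1000 to match R in J/(mol*K).
RT = 8.314 * 253 = 2103.442 J/mol
exponent = -dG*1000 / (RT) = -(-7.47*1000) / 2103.442 = 3.55132207
K = exp(3.55132207)
K = 34.859374, rounded to 4 significant figures:

34.86


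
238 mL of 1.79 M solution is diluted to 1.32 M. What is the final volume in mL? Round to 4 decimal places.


Dilution: M1*V1 = M2*V2, solve for V2.
V2 = M1*V1 / M2
V2 = 1.79 * 238 / 1.32
V2 = 426.02 / 1.32
V2 = 322.74242424 mL, rounded to 4 dp:

322.7424 mL


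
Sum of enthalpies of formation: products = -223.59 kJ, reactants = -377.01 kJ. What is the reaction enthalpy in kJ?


dH_rxn = sum(dH_f products) - sum(dH_f reactants)
dH_rxn = -223.59 - (-377.01)
dH_rxn = 153.42 kJ:

153.42 kJ


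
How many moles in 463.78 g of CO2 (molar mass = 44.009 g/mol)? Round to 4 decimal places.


n = mass / M
n = 463.78 / 44.009
n = 10.53829898 mol, rounded to 4 dp:

10.5383 mol


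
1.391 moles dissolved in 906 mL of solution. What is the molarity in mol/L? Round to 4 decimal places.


Convert volume to liters: V_L = V_mL / 1000.
V_L = 906 / 1000 = 0.906 L
M = n / V_L = 1.391 / 0.906
M = 1.53532009 mol/L, rounded to 4 dp:

1.5353 mol/L


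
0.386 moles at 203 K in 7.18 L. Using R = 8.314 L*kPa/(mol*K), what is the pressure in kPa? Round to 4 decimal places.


PV = nRT, solve for P = nRT / V.
nRT = 0.386 * 8.314 * 203 = 651.4684
P = 651.4684 / 7.18
P = 90.73376045 kPa, rounded to 4 dp:

90.7338 kPa


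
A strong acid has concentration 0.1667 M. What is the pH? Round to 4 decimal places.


A strong acid dissociates completely, so [H+] equals the given concentration.
pH = -log10([H+]) = -log10(0.1667)
pH = 0.7780644, rounded to 4 dp:

0.7781


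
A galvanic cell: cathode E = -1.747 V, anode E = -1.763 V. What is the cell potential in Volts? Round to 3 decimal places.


Standard cell potential: E_cell = E_cathode - E_anode.
E_cell = -1.747 - (-1.763)
E_cell = 0.016 V, rounded to 3 dp:

0.016 V


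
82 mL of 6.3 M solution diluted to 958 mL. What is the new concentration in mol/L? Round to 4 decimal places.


Dilution: M1*V1 = M2*V2, solve for M2.
M2 = M1*V1 / V2
M2 = 6.3 * 82 / 958
M2 = 516.6 / 958
M2 = 0.53924843 mol/L, rounded to 4 dp:

0.5392 mol/L


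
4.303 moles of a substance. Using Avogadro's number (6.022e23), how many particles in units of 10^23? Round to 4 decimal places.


N = n * NA, then divide by 1e23 for the requested units.
N / 1e23 = n * 6.022
N / 1e23 = 4.303 * 6.022
N / 1e23 = 25.912666, rounded to 4 dp:

25.9127


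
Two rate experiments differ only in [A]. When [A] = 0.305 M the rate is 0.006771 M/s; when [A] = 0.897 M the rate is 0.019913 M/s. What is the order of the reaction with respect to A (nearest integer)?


Rate is proportional to [A]^n, so rate2/rate1 = ([A]2/[A]1)^n. Take logs to solve for n.
rate2/rate1 = 0.019913 / 0.006771 = 2.9409
[A]2/[A]1 = 0.897 / 0.305 = 2.941
n = ln(2.9409) / ln(2.941) = 1.0
Nearest integer order:

1


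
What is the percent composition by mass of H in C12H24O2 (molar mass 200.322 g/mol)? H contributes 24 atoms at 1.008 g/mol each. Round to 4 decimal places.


pct = 100 * (n_elem * M_elem) / M_total
mass_contribution = 24 * 1.008 = 24.192 g/mol
pct = 100 * 24.192 / 200.322
pct = 12.07655674 %, rounded to 4 dp:

12.0766 %


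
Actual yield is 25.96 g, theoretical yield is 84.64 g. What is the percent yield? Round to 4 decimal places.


% yield = 100 * actual / theoretical
% yield = 100 * 25.96 / 84.64
% yield = 30.6710775 %, rounded to 4 dp:

30.6711 %


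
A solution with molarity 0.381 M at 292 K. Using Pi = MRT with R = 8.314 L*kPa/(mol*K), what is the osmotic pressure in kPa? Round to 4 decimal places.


Osmotic pressure (van't Hoff): Pi = M*R*T.
RT = 8.314 * 292 = 2427.688
Pi = 0.381 * 2427.688
Pi = 924.949128 kPa, rounded to 4 dp:

924.9491 kPa


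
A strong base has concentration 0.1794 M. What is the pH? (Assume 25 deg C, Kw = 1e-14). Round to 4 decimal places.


A strong base dissociates completely, so [OH-] equals the given concentration.
pOH = -log10([OH-]) = -log10(0.1794) = 0.746178
pH = 14 - pOH = 14 - 0.746178
pH = 13.253822, rounded to 4 dp:

13.2538


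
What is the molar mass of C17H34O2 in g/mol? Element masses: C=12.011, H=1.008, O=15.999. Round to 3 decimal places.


M = sum(count * atomic_mass) over atoms.
M = 17*12.011 + 34*1.008 + 2*15.999
M = 204.187 + 34.272 + 31.998
M = 270.457 g/mol, rounded to 3 dp:

270.457 g/mol


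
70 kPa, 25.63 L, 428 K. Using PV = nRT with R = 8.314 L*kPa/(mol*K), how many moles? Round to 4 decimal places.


PV = nRT, solve for n = PV / (RT).
PV = 70 * 25.63 = 1794.1
RT = 8.314 * 428 = 3558.392
n = 1794.1 / 3558.392
n = 0.50418841 mol, rounded to 4 dp:

0.5042 mol


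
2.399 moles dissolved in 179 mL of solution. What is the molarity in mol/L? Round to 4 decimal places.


Convert volume to liters: V_L = V_mL / 1000.
V_L = 179 / 1000 = 0.179 L
M = n / V_L = 2.399 / 0.179
M = 13.40223464 mol/L, rounded to 4 dp:

13.4022 mol/L


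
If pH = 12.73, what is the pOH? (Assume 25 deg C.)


At 25 deg C, pH + pOH = 14.
pOH = 14 - pH = 14 - 12.73
pOH = 1.27:

1.27


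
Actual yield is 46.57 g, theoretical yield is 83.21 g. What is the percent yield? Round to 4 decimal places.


% yield = 100 * actual / theoretical
% yield = 100 * 46.57 / 83.21
% yield = 55.96683091 %, rounded to 4 dp:

55.9668 %
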